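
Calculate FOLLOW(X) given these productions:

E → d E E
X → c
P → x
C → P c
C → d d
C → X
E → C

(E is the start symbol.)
In C → X: X is at the end, add FOLLOW(C)

The FOLLOW sets referred to above (computed the same way, to a fixed point):
  FOLLOW(C) = { $, 'c', 'd', 'x' }

Taking the union: FOLLOW(X) = { $, 'c', 'd', 'x' }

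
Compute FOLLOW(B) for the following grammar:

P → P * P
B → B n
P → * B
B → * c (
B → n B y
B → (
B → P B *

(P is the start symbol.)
In B → B n: B is followed by n, add FIRST(n) \ {ε} = { 'n' }
In P → * B: B is at the end, add FOLLOW(P)
In B → n B y: B is followed by y, add FIRST(y) \ {ε} = { 'y' }
In B → P B *: B is followed by '*', add FIRST('*') \ {ε} = { '*' }

The FOLLOW sets referred to above (computed the same way, to a fixed point):
  FOLLOW(P) = { $, '(', '*', 'n' }

Taking the union: FOLLOW(B) = { $, '(', '*', 'n', 'y' }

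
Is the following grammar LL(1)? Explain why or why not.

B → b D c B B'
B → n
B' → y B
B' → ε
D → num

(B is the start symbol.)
No. Predict set conflict for B': { 'y' }

A grammar is LL(1) if for each non-terminal N with multiple productions, the predict sets of those productions are pairwise disjoint, where PREDICT(N → α) = (FIRST(α) \ {ε}) ∪ (FOLLOW(N) if α ⇒* ε).

Relevant sets:
  FOLLOW(B') = { $, 'y' }

For B:
  PREDICT(B → b D c B B') = { 'b' }
  PREDICT(B → n) = { 'n' }
For B':
  PREDICT(B' → y B) = { 'y' }
  PREDICT(B' → ε) = { $, 'y' }
D has a single production, so nothing to check there.

Conflict found: Predict set conflict for B': { 'y' }
The grammar is NOT LL(1).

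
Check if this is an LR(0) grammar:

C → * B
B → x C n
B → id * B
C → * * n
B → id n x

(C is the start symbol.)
A grammar is LR(0) if no state in the canonical LR(0) collection has:
  - both a shift item (dot before a terminal) and a complete item (shift-reduce conflict), or
  - two or more complete items (reduce-reduce conflict; the accept item [C' → C .] counts as a complete item here).

Augment with C' → C and build the canonical LR(0) collection (I0 = CLOSURE({[C' → . C]}), then GOTO on every symbol after a dot until no new states appear). It has 14 states:
  I0: { [C → . * * n], [C → . * B], [C' → . C] }  — shift
  I1: { [B → . id * B], [B → . id n x], [B → . x C n], [C → * . * n], [C → * . B] }  — shift
  I2: { [C' → C .] }  — accept
  I3: { [C → * * . n] }  — shift
  I4: { [C → * B .] }  — reduce
  I5: { [B → id . * B], [B → id . n x] }  — shift
  I6: { [B → x . C n], [C → . * * n], [C → . * B] }  — shift
  I7: { [B → x C . n] }  — shift
  I8: { [B → x C n .] }  — reduce
  I9: { [B → . id * B], [B → . id n x], [B → . x C n], [B → id * . B] }  — shift
  I10: { [B → id n . x] }  — shift
  I11: { [B → id n x .] }  — reduce
  I12: { [B → id * B .] }  — reduce
  I13: { [C → * * n .] }  — reduce

Every state is either a pure shift/goto state or contains exactly one complete item and nothing to shift — no conflicts. The grammar is LR(0).

Answer: Yes, the grammar is LR(0)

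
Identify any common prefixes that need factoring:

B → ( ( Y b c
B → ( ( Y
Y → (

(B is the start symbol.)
Yes, B has productions with common prefix '( ( Y'

Left-factoring is needed when two productions for the same non-terminal
share a common prefix on the right-hand side.

Productions for B:
  B → ( ( Y b c
  B → ( ( Y

Found common prefix '( ( Y' in productions for B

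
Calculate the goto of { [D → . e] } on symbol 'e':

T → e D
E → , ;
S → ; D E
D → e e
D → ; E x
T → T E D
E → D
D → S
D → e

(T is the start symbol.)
GOTO(I, 'e') = CLOSURE({ [A → αX.β] : [A → α.Xβ] ∈ I, X = 'e' })

Items with dot before 'e', with the dot advanced:
  [D → . e] → [D → e .]
Closure adds nothing (no advanced item has the dot before a non-terminal).

GOTO = { [D → e .] }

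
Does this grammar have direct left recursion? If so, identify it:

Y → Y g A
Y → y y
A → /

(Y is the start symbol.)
Yes, Y is left-recursive

Direct left recursion occurs when N → N α for some non-terminal N (the right-hand side begins with the left-hand side itself).

Y → Y g A: LEFT RECURSIVE (starts with Y)
Y → y y: starts with y
A → /: starts with '/'

The grammar has direct left recursion on: Y.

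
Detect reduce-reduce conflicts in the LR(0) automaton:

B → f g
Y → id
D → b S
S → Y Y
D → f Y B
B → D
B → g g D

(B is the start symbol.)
No reduce-reduce conflicts

Augment with B' → B and build the canonical LR(0) collection (I0 = CLOSURE({[B' → . B]}), then GOTO on every symbol after a dot until no new states appear). It has 16 states:
  I0: { [B → . D], [B → . f g], [B → . g g D], [B' → . B], [D → . b S], [D → . f Y B] }  — shift
  I1: { [B' → B .] }  — accept
  I2: { [B → D .] }  — reduce
  I3: { [D → b . S], [S → . Y Y], [Y → . id] }  — shift
  I4: { [B → f . g], [D → f . Y B], [Y → . id] }  — shift
  I5: { [B → g . g D] }  — shift
  I6: { [B → g g . D], [D → . b S], [D → . f Y B] }  — shift
  I7: { [B → g g D .] }  — reduce
  I8: { [D → f . Y B], [Y → . id] }  — shift
  I9: { [B → . D], [B → . f g], [B → . g g D], [D → . b S], [D → . f Y B], [D → f Y . B] }  — shift
  I10: { [Y → id .] }  — reduce
  I11: { [D → f Y B .] }  — reduce
  I12: { [B → f g .] }  — reduce
  I13: { [D → b S .] }  — reduce
  I14: { [S → Y . Y], [Y → . id] }  — shift
  I15: { [S → Y Y .] }  — reduce

No state contains more than one complete item.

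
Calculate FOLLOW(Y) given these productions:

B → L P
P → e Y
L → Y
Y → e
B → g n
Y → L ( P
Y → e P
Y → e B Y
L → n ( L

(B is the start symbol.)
{ $, '(', 'e', 'n' }

To compute FOLLOW(Y), find every occurrence of Y on a right-hand side N → α Y β: add FIRST(β) \ {ε}, and if β is empty or nullable also add FOLLOW(N). Iterate to a fixed point.

In P → e Y: Y is at the end, add FOLLOW(P)
In L → Y: Y is at the end, add FOLLOW(L)
In Y → e B Y: Y is at the end; this adds FOLLOW(Y) to itself — nothing new

The FOLLOW sets referred to above (computed the same way, to a fixed point):
  FOLLOW(P) = { $, '(', 'e', 'n' }
  FOLLOW(L) = { '(', 'e' }

Taking the union: FOLLOW(Y) = { $, '(', 'e', 'n' }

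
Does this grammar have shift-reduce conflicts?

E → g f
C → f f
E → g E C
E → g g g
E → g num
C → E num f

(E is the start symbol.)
Yes — I7: [E → g g g .] vs [E → . g E C]

A shift-reduce conflict occurs when an LR(0) state has both:
  - a complete (reduce) item [A → α .] (dot at the end), and
  - a shift item [B → β . c γ] (dot before a terminal).

Augment with E' → E and build the canonical LR(0) collection (I0 = CLOSURE({[E' → . E]}), then GOTO on every symbol after a dot until no new states appear). It has 14 states:
  I0: { [E → . g E C], [E → . g f], [E → . g g g], [E → . g num], [E' → . E] }  — shift
  I1: { [E' → E .] }  — accept
  I2: { [E → . g E C], [E → . g f], [E → . g g g], [E → . g num], [E → g . E C], [E → g . f], [E → g . g g], [E → g . num] }  — shift
  I3: { [C → . E num f], [C → . f f], [E → . g E C], [E → . g f], [E → . g g g], [E → . g num], [E → g E . C] }  — shift
  I4: { [E → g f .] }  — reduce
  I5: { [E → . g E C], [E → . g f], [E → . g g g], [E → . g num], [E → g . E C], [E → g . f], [E → g . g g], [E → g . num], [E → g g . g] }  — shift
  I6: { [E → g num .] }  — reduce
  I7: { [E → . g E C], [E → . g f], [E → . g g g], [E → . g num], [E → g . E C], [E → g . f], [E → g . g g], [E → g . num], [E → g g . g], [E → g g g .] }  — shift, reduce
  I8: { [E → g E C .] }  — reduce
  I9: { [C → E . num f] }  — shift
  I10: { [C → f . f] }  — shift
  I11: { [C → f f .] }  — reduce
  I12: { [C → E num . f] }  — shift
  I13: { [C → E num f .] }  — reduce

I7 contains reduce item [E → g g g .] and shift items [E → . g E C], [E → . g f], [E → g . f], [E → . g g g], [E → g . g g], [E → g g . g], [E → . g num], [E → g . num] — shift-reduce conflict.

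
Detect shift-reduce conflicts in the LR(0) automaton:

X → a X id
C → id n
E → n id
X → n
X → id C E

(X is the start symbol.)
No shift-reduce conflicts

A shift-reduce conflict occurs when an LR(0) state has both:
  - a complete (reduce) item [A → α .] (dot at the end), and
  - a shift item [B → β . c γ] (dot before a terminal).

Augment with X' → X and build the canonical LR(0) collection (I0 = CLOSURE({[X' → . X]}), then GOTO on every symbol after a dot until no new states appear). It has 13 states:
  I0: { [X → . a X id], [X → . id C E], [X → . n], [X' → . X] }  — shift
  I1: { [X' → X .] }  — accept
  I2: { [X → . a X id], [X → . id C E], [X → . n], [X → a . X id] }  — shift
  I3: { [C → . id n], [X → id . C E] }  — shift
  I4: { [X → n .] }  — reduce
  I5: { [E → . n id], [X → id C . E] }  — shift
  I6: { [C → id . n] }  — shift
  I7: { [C → id n .] }  — reduce
  I8: { [X → id C E .] }  — reduce
  I9: { [E → n . id] }  — shift
  I10: { [E → n id .] }  — reduce
  I11: { [X → a X . id] }  — shift
  I12: { [X → a X id .] }  — reduce

No state contains both a complete item and a shift item.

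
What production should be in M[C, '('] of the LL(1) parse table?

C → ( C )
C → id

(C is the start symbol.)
To find M[C, '('], we find productions for C where '(' is in the predict set (PREDICT(N → α) = (FIRST(α) \ {ε}) ∪ (FOLLOW(N) if α ⇒* ε)).

C → ( C ): PREDICT = { '(' }
  '(' is in predict set, so this production goes in M[C, '(']
C → id: PREDICT = { 'id' }

M[C, '('] = C → ( C )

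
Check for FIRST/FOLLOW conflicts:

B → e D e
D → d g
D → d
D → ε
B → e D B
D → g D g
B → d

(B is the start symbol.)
A FIRST/FOLLOW conflict occurs when a non-terminal N has a nullable alternative N → β (β ⇒* ε) and another alternative N → α with FIRST(α) ∩ FOLLOW(N) ≠ ∅: on such a lookahead the parser cannot decide between expanding α and letting N vanish via β.

Nullable non-terminals: D.

D: nullable alternative(s) D → ε; FOLLOW(D) = { 'd', 'e', 'g' }
  D → d g: FIRST \ {ε} = { 'd' } — overlaps FOLLOW(D) on { 'd' }: CONFLICT
  D → d: FIRST \ {ε} = { 'd' } — overlaps FOLLOW(D) on { 'd' }: CONFLICT
  D → ε: FIRST \ {ε} = { } — this is the only nullable alternative, skip
  D → g D g: FIRST \ {ε} = { 'g' } — overlaps FOLLOW(D) on { 'g' }: CONFLICT

B has no nullable alternative, so no FIRST/FOLLOW check is needed there.

So the grammar has 3 FIRST/FOLLOW conflicts (marked CONFLICT above).

Answer: Yes. D → d g with FOLLOW(D) on { 'd' }; D → d with FOLLOW(D) on { 'd' }; D → g D g with FOLLOW(D) on { 'g' }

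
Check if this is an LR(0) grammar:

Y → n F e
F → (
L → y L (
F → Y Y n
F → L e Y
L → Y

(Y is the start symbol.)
No. Shift-reduce conflict between [L → Y .] and [Y → . n F e]

Augment with Y' → Y and build the canonical LR(0) collection (I0 = CLOSURE({[Y' → . Y]}), then GOTO on every symbol after a dot until no new states appear). It has 16 states:
  I0: { [Y → . n F e], [Y' → . Y] }  — shift
  I1: { [Y' → Y .] }  — accept
  I2: { [F → . (], [F → . L e Y], [F → . Y Y n], [L → . Y], [L → . y L (], [Y → . n F e], [Y → n . F e] }  — shift
  I3: { [F → ( .] }  — reduce
  I4: { [Y → n F . e] }  — shift
  I5: { [F → L . e Y] }  — shift
  I6: { [F → Y . Y n], [L → Y .], [Y → . n F e] }  — shift, reduce
  I7: { [L → . Y], [L → . y L (], [L → y . L (], [Y → . n F e] }  — shift
  I8: { [L → y L . (] }  — shift
  I9: { [L → Y .] }  — reduce
  I10: { [L → y L ( .] }  — reduce
  I11: { [F → Y Y . n] }  — shift
  I12: { [F → Y Y n .] }  — reduce
  I13: { [F → L e . Y], [Y → . n F e] }  — shift
  I14: { [F → L e Y .] }  — reduce
  I15: { [Y → n F e .] }  — reduce

Conflict in state I6:
  Shift-reduce conflict between [L → Y .] and [Y → . n F e]
So the grammar is NOT LR(0).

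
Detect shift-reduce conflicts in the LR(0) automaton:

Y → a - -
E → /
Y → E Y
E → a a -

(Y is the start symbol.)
A shift-reduce conflict occurs when an LR(0) state has both:
  - a complete (reduce) item [A → α .] (dot at the end), and
  - a shift item [B → β . c γ] (dot before a terminal).

Augment with Y' → Y and build the canonical LR(0) collection (I0 = CLOSURE({[Y' → . Y]}), then GOTO on every symbol after a dot until no new states appear). It has 10 states:
  I0: { [E → . /], [E → . a a -], [Y → . E Y], [Y → . a - -], [Y' → . Y] }  — shift
  I1: { [E → / .] }  — reduce
  I2: { [E → . /], [E → . a a -], [Y → . E Y], [Y → . a - -], [Y → E . Y] }  — shift
  I3: { [Y' → Y .] }  — accept
  I4: { [E → a . a -], [Y → a . - -] }  — shift
  I5: { [Y → a - . -] }  — shift
  I6: { [E → a a . -] }  — shift
  I7: { [E → a a - .] }  — reduce
  I8: { [Y → a - - .] }  — reduce
  I9: { [Y → E Y .] }  — reduce

No state contains both a complete item and a shift item.

Answer: No shift-reduce conflicts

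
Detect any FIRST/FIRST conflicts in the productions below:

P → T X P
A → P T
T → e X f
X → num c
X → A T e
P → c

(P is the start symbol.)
A FIRST/FIRST conflict occurs when two productions N → α and N → β for the same non-terminal have FIRST(α) ∩ FIRST(β) ≠ ∅ (with ε ∈ FIRST of a nullable right-hand side, so two nullable alternatives also conflict).

FIRST sets of the non-terminals at (or reachable through a nullable prefix from) the front of some alternative:
  FIRST(T) = { 'e' }
  FIRST(A) = { 'c', 'e' }

Productions for P:
  P → T X P: FIRST = { 'e' }
  P → c: FIRST = { 'c' }
Productions for X:
  X → num c: FIRST = { 'num' }
  X → A T e: FIRST = { 'c', 'e' }
A, T have only one production, so no FIRST/FIRST conflict is possible there.

All alternatives of each non-terminal have pairwise disjoint FIRST sets.

Answer: No FIRST/FIRST conflicts.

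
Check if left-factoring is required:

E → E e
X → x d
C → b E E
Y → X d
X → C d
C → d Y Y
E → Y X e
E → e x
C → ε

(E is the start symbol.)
No, left-factoring is not needed

Left-factoring is needed when two productions for the same non-terminal
share a common prefix on the right-hand side.

Productions for E:
  E → E e
  E → Y X e
  E → e x
Productions for X:
  X → x d
  X → C d
Productions for C:
  C → b E E
  C → d Y Y
  C → ε

No common prefixes found.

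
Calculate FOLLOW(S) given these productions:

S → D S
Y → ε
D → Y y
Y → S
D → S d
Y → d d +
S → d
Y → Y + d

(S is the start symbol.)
{ $, '+', 'd', 'y' }

To compute FOLLOW(S), find every occurrence of S on a right-hand side N → α S β: add FIRST(β) \ {ε}, and if β is empty or nullable also add FOLLOW(N). Iterate to a fixed point.

S is the start symbol, so $ ∈ FOLLOW(S).
In S → D S: S is at the end; this adds FOLLOW(S) to itself — nothing new
In Y → S: S is at the end, add FOLLOW(Y)
In D → S d: S is followed by d, add FIRST(d) \ {ε} = { 'd' }

The FOLLOW sets referred to above (computed the same way, to a fixed point):
  FOLLOW(Y) = { '+', 'y' }

Taking the union: FOLLOW(S) = { $, '+', 'd', 'y' }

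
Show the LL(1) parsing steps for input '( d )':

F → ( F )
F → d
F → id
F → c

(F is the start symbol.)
LL(1) parsing maintains a stack (initially the start symbol over $) and the input. At each step: if the stack top is a terminal, match it against the current input token; if it is a non-terminal N, replace it with the RHS of M[N, lookahead] (the unique production whose predict set contains the lookahead).

Stack is shown with the top on the left.

Stack    Input    Action
------------------------
F $      ( d ) $  output F → ( F )
( F ) $  ( d ) $  match '('
F ) $    d ) $    output F → d
d ) $    d ) $    match 'd'
) $      ) $      match ')'
$        $        accept

The string is accepted.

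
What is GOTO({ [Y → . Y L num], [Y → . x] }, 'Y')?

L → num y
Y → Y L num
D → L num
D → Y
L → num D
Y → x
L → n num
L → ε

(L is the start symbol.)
{ [L → . n num], [L → . num D], [L → . num y], [L → .], [Y → Y . L num] }

GOTO(I, 'Y') = CLOSURE({ [A → αX.β] : [A → α.Xβ] ∈ I, X = 'Y' })

Items with dot before 'Y', with the dot advanced:
  [Y → . Y L num] → [Y → Y . L num]
Closure of the advanced items:
  [Y → Y . L num] has the dot before L: add [L → . num y], [L → . num D], [L → . n num], [L → .]

GOTO = { [L → . n num], [L → . num D], [L → . num y], [L → .], [Y → Y . L num] }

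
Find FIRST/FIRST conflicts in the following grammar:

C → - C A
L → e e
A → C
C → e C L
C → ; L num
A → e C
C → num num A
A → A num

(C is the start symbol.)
Yes. A → C / A → e C on { 'e' }; A → C / A → A num on { '-', ';', 'e', 'num' }; A → e C / A → A num on { 'e' }

A FIRST/FIRST conflict occurs when two productions N → α and N → β for the same non-terminal have FIRST(α) ∩ FIRST(β) ≠ ∅ (with ε ∈ FIRST of a nullable right-hand side, so two nullable alternatives also conflict).

FIRST sets of the non-terminals at (or reachable through a nullable prefix from) the front of some alternative:
  FIRST(C) = { '-', ';', 'e', 'num' }
  FIRST(A) = { '-', ';', 'e', 'num' }

Productions for C:
  C → - C A: FIRST = { '-' }
  C → e C L: FIRST = { 'e' }
  C → ; L num: FIRST = { ';' }
  C → num num A: FIRST = { 'num' }
Productions for A:
  A → C: FIRST = { '-', ';', 'e', 'num' }
  A → e C: FIRST = { 'e' }
  A → A num: FIRST = { '-', ';', 'e', 'num' }
L has only one production, so no FIRST/FIRST conflict is possible there.

Conflict for A: A → C and A → e C
  Overlap: { 'e' }
Conflict for A: A → C and A → A num
  Overlap: { '-', ';', 'e', 'num' }
Conflict for A: A → e C and A → A num
  Overlap: { 'e' }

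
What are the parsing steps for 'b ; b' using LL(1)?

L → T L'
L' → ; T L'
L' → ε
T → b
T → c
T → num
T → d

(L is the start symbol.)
Stack is shown with the top on the left.

Stack     Input    Action
-------------------------
L $       b ; b $  output L → T L'
T L' $    b ; b $  output T → b
b L' $    b ; b $  match 'b'
L' $      ; b $    output L' → ; T L'
; T L' $  ; b $    match ';'
T L' $    b $      output T → b
b L' $    b $      match 'b'
L' $      $        output L' → ε
$         $        accept

The string is accepted.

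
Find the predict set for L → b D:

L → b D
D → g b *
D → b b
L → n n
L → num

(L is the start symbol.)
{ 'b' }

PREDICT(L → b D) = (FIRST(RHS) \ {ε}) ∪ (FOLLOW(L) if ε ∈ FIRST(RHS), i.e. RHS ⇒* ε)
FIRST(b D) = { 'b' }
ε ∉ FIRST(b D), so FOLLOW(L) is not added.
PREDICT(L → b D) = { 'b' }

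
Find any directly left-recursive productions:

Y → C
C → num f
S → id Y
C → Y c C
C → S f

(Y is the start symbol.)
No direct left recursion

Direct left recursion occurs when N → N α for some non-terminal N (the right-hand side begins with the left-hand side itself).

Y → C: starts with C
C → num f: starts with num
S → id Y: starts with id
C → Y c C: starts with Y
C → S f: starts with S

No direct left recursion found.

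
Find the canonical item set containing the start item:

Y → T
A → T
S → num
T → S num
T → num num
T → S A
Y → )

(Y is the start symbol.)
{ [S → . num], [T → . S A], [T → . S num], [T → . num num], [Y → . )], [Y → . T], [Y' → . Y] }

First, augment the grammar with Y' → Y
I₀ = CLOSURE({ [Y' → . Y] }):
  [Y' → . Y] has the dot before Y: add [Y → . T], [Y → . )]
  [Y → . T] has the dot before T: add [T → . S num], [T → . num num], [T → . S A]
  [T → . S num] has the dot before S: add [S → . num]
No further items can be added.

I₀ = { [S → . num], [T → . S A], [T → . S num], [T → . num num], [Y → . )], [Y → . T], [Y' → . Y] }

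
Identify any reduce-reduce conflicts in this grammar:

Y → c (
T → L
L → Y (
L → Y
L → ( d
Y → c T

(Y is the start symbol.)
No reduce-reduce conflicts

A reduce-reduce conflict occurs when an LR(0) state has two complete items [A → α .] and [B → β .] — both call for a reduction, and with no lookahead the parser cannot choose between them.

Augment with Y' → Y and build the canonical LR(0) collection (I0 = CLOSURE({[Y' → . Y]}), then GOTO on every symbol after a dot until no new states appear). It has 9 states:
  I0: { [Y → . c (], [Y → . c T], [Y' → . Y] }  — shift
  I1: { [Y' → Y .] }  — accept
  I2: { [L → . ( d], [L → . Y (], [L → . Y], [T → . L], [Y → . c (], [Y → . c T], [Y → c . (], [Y → c . T] }  — shift
  I3: { [L → ( . d], [Y → c ( .] }  — shift, reduce
  I4: { [T → L .] }  — reduce
  I5: { [Y → c T .] }  — reduce
  I6: { [L → Y . (], [L → Y .] }  — shift, reduce
  I7: { [L → Y ( .] }  — reduce
  I8: { [L → ( d .] }  — reduce

No state contains more than one complete item.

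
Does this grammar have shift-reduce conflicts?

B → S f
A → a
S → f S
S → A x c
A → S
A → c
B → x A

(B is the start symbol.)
Yes — I3: [A → S .] vs [B → S . f]; I8: [B → x A .] vs [S → A . x c]

A shift-reduce conflict occurs when an LR(0) state has both:
  - a complete (reduce) item [A → α .] (dot at the end), and
  - a shift item [B → β . c γ] (dot before a terminal).

Augment with B' → B and build the canonical LR(0) collection (I0 = CLOSURE({[B' → . B]}), then GOTO on every symbol after a dot until no new states appear). It has 14 states:
  I0: { [A → . S], [A → . a], [A → . c], [B → . S f], [B → . x A], [B' → . B], [S → . A x c], [S → . f S] }  — shift
  I1: { [S → A . x c] }  — shift
  I2: { [B' → B .] }  — accept
  I3: { [A → S .], [B → S . f] }  — shift, reduce
  I4: { [A → a .] }  — reduce
  I5: { [A → c .] }  — reduce
  I6: { [A → . S], [A → . a], [A → . c], [S → . A x c], [S → . f S], [S → f . S] }  — shift
  I7: { [A → . S], [A → . a], [A → . c], [B → x . A], [S → . A x c], [S → . f S] }  — shift
  I8: { [B → x A .], [S → A . x c] }  — shift, reduce
  I9: { [A → S .] }  — reduce
  I10: { [S → A x . c] }  — shift
  I11: { [S → A x c .] }  — reduce
  I12: { [A → S .], [S → f S .] }  — 2 reduces
  I13: { [B → S f .] }  — reduce

I3 contains reduce item [A → S .] and shift item [B → S . f] — shift-reduce conflict.
I8 contains reduce item [B → x A .] and shift item [S → A . x c] — shift-reduce conflict.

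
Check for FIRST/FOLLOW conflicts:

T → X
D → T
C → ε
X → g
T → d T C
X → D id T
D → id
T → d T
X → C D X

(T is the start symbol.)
A FIRST/FOLLOW conflict occurs when a non-terminal N has a nullable alternative N → β (β ⇒* ε) and another alternative N → α with FIRST(α) ∩ FOLLOW(N) ≠ ∅: on such a lookahead the parser cannot decide between expanding α and letting N vanish via β.

Nullable non-terminals: C.
C has a nullable alternative but only one production, so nothing to check.

D, T, X have no nullable alternative, so no FIRST/FOLLOW check is needed there.

No FIRST/FOLLOW conflicts found.

Answer: No FIRST/FOLLOW conflicts.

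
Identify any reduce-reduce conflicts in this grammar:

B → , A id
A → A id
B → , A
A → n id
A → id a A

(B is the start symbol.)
Yes — I10: [A → A id .] vs [B → , A id .]

Augment with B' → B and build the canonical LR(0) collection (I0 = CLOSURE({[B' → . B]}), then GOTO on every symbol after a dot until no new states appear). It has 11 states:
  I0: { [B → . , A id], [B → . , A], [B' → . B] }  — shift
  I1: { [A → . A id], [A → . id a A], [A → . n id], [B → , . A id], [B → , . A] }  — shift
  I2: { [B' → B .] }  — accept
  I3: { [A → A . id], [B → , A . id], [B → , A .] }  — shift, reduce
  I4: { [A → id . a A] }  — shift
  I5: { [A → n . id] }  — shift
  I6: { [A → n id .] }  — reduce
  I7: { [A → . A id], [A → . id a A], [A → . n id], [A → id a . A] }  — shift
  I8: { [A → A . id], [A → id a A .] }  — shift, reduce
  I9: { [A → A id .] }  — reduce
  I10: { [A → A id .], [B → , A id .] }  — 2 reduces

I10 contains complete items [A → A id .], [B → , A id .] — reduce-reduce conflict.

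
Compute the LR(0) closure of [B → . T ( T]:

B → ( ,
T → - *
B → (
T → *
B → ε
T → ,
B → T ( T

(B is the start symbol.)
Start with: [B → . T ( T]
  [B → . T ( T] has the dot before T: add [T → . - *], [T → . *], [T → . ,]
No further items can be added.

CLOSURE = { [B → . T ( T], [T → . *], [T → . ,], [T → . - *] }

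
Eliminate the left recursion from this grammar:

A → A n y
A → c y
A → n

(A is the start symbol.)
A → c y A'
A → n A'
A' → n y A'
A' → ε

A is directly left-recursive. The standard transformation for
  A → A α₁ | ... | A α_m | β₁ | ... | β_n
is
  A  → β₁ A' | ... | β_n A'
  A' → α₁ A' | ... | α_m A' | ε

A → c y becomes A → c y A'
A → n becomes A → n A'
A → A n y becomes A' → n y A'
Add A' → ε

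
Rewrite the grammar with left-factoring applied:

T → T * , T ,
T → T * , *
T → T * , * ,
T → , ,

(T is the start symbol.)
T → T * , T'
T' → T ,
T' → * T''
T'' → ε
T'' → ,
T → , ,

Left-factoring transforms A → αβ₁ | αβ₂ into A → αA' and A' → β₁ | β₂
(α is the longest common prefix among the alternatives). Repeat until
no nonterminal has two alternatives with a common prefix.

Round 1: T has alternatives sharing prefix 'T * ,'. Introduce T': T → T * , T'
  Add: T' → T ,
  Add: T' → *
  Add: T' → * ,

Round 2: T' has alternatives sharing prefix '*'. Introduce T'': T' → * T''
  Add: T'' → ε
  Add: T'' → ,

No remaining common prefixes — done.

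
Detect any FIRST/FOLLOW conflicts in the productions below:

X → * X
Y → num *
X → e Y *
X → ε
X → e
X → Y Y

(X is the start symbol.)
No FIRST/FOLLOW conflicts.

A FIRST/FOLLOW conflict occurs when a non-terminal N has a nullable alternative N → β (β ⇒* ε) and another alternative N → α with FIRST(α) ∩ FOLLOW(N) ≠ ∅: on such a lookahead the parser cannot decide between expanding α and letting N vanish via β.

Nullable non-terminals: X.
FIRST sets used below: FIRST(Y) = { 'num' }

X: nullable alternative(s) X → ε; FOLLOW(X) = { $ }
  X → * X: FIRST \ {ε} = { '*' } — disjoint from FOLLOW(X)
  X → e Y *: FIRST \ {ε} = { 'e' } — disjoint from FOLLOW(X)
  X → ε: FIRST \ {ε} = { } — this is the only nullable alternative, skip
  X → e: FIRST \ {ε} = { 'e' } — disjoint from FOLLOW(X)
  X → Y Y: FIRST \ {ε} = { 'num' } — disjoint from FOLLOW(X)

Y has no nullable alternative, so no FIRST/FOLLOW check is needed there.

No FIRST/FOLLOW conflicts found.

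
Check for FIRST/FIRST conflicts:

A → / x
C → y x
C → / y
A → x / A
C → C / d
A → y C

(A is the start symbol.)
FIRST sets of the non-terminals at (or reachable through a nullable prefix from) the front of some alternative:
  FIRST(C) = { '/', 'y' }

Productions for A:
  A → / x: FIRST = { '/' }
  A → x / A: FIRST = { 'x' }
  A → y C: FIRST = { 'y' }
Productions for C:
  C → y x: FIRST = { 'y' }
  C → / y: FIRST = { '/' }
  C → C / d: FIRST = { '/', 'y' }

Conflict for C: C → y x and C → C / d
  Overlap: { 'y' }
Conflict for C: C → / y and C → C / d
  Overlap: { '/' }

Answer: Yes. C → y x / C → C '/' d on { 'y' }; C → '/' y / C → C '/' d on { '/' }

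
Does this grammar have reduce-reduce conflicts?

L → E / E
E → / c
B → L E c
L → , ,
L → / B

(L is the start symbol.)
No reduce-reduce conflicts

A reduce-reduce conflict occurs when an LR(0) state has two complete items [A → α .] and [B → β .] — both call for a reduction, and with no lookahead the parser cannot choose between them.

Augment with L' → L and build the canonical LR(0) collection (I0 = CLOSURE({[L' → . L]}), then GOTO on every symbol after a dot until no new states appear). It has 14 states:
  I0: { [E → . / c], [L → . , ,], [L → . / B], [L → . E / E], [L' → . L] }  — shift
  I1: { [L → , . ,] }  — shift
  I2: { [B → . L E c], [E → . / c], [E → / . c], [L → . , ,], [L → . / B], [L → . E / E], [L → / . B] }  — shift
  I3: { [L → E . / E] }  — shift
  I4: { [L' → L .] }  — accept
  I5: { [E → . / c], [L → E / . E] }  — shift
  I6: { [E → / . c] }  — shift
  I7: { [L → E / E .] }  — reduce
  I8: { [E → / c .] }  — reduce
  I9: { [L → / B .] }  — reduce
  I10: { [B → L . E c], [E → . / c] }  — shift
  I11: { [B → L E . c] }  — shift
  I12: { [B → L E c .] }  — reduce
  I13: { [L → , , .] }  — reduce

No state contains more than one complete item.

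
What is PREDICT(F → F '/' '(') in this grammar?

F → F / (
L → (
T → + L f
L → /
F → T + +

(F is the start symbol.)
PREDICT(F → F '/' '(') = (FIRST(RHS) \ {ε}) ∪ (FOLLOW(F) if ε ∈ FIRST(RHS), i.e. RHS ⇒* ε)
FIRST(F) = { '+' }
FIRST(F '/' '(') = { '+' }
ε ∉ FIRST(F '/' '('), so FOLLOW(F) is not added.
PREDICT(F → F '/' '(') = { '+' }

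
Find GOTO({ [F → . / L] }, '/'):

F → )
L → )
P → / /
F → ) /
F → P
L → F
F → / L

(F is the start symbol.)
{ [F → . ) /], [F → . )], [F → . / L], [F → . P], [F → / . L], [L → . )], [L → . F], [P → . / /] }

GOTO(I, '/') = CLOSURE({ [A → αX.β] : [A → α.Xβ] ∈ I, X = '/' })

Items with dot before '/', with the dot advanced:
  [F → . / L] → [F → / . L]
Closure of the advanced items:
  [F → / . L] has the dot before L: add [L → . )], [L → . F]
  [L → . F] has the dot before F: add [F → . )], [F → . ) /], [F → . P], [F → . / L]
  [F → . P] has the dot before P: add [P → . / /]

GOTO = { [F → . ) /], [F → . )], [F → . / L], [F → . P], [F → / . L], [L → . )], [L → . F], [P → . / /] }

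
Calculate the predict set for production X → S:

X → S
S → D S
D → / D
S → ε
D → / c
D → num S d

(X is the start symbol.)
PREDICT(X → S) = (FIRST(RHS) \ {ε}) ∪ (FOLLOW(X) if ε ∈ FIRST(RHS), i.e. RHS ⇒* ε)
FIRST(S) = { '/', 'num', ε }
FIRST(S) = { '/', 'num', ε }
ε ∈ FIRST(S) (the right-hand side is nullable), so add FOLLOW(X) = { $ }
PREDICT(X → S) = { $, '/', 'num' }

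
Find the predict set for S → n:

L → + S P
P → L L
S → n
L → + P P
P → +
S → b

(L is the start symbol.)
PREDICT(S → n) = (FIRST(RHS) \ {ε}) ∪ (FOLLOW(S) if ε ∈ FIRST(RHS), i.e. RHS ⇒* ε)
FIRST(n) = { 'n' }
ε ∉ FIRST(n), so FOLLOW(S) is not added.
PREDICT(S → n) = { 'n' }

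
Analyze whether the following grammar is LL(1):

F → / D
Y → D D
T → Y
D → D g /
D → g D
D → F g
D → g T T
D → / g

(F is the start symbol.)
A grammar is LL(1) if for each non-terminal N with multiple productions, the predict sets of those productions are pairwise disjoint, where PREDICT(N → α) = (FIRST(α) \ {ε}) ∪ (FOLLOW(N) if α ⇒* ε).

Relevant sets:
  FIRST(D) = { '/', 'g' }
  FIRST(F) = { '/' }

For D:
  PREDICT(D → D g '/') = { '/', 'g' }
  PREDICT(D → g D) = { 'g' }
  PREDICT(D → F g) = { '/' }
  PREDICT(D → g T T) = { 'g' }
  PREDICT(D → '/' g) = { '/' }
F, Y, T have a single production, so nothing to check there.

Conflict found: Predict set conflict for D: { 'g' }
The grammar is NOT LL(1).

Answer: No. Predict set conflict for D: { 'g' }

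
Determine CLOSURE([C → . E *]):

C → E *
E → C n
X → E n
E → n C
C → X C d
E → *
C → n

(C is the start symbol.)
{ [C → . E *], [C → . X C d], [C → . n], [E → . *], [E → . C n], [E → . n C], [X → . E n] }

To compute CLOSURE, for each item [A → α.Bβ] where B is a non-terminal, add [B → .γ] for all productions B → γ; repeat for the newly added items until nothing changes.

Start with: [C → . E *]
  [C → . E *] has the dot before E: add [E → . C n], [E → . n C], [E → . *]
  [E → . C n] has the dot before C: add [C → . X C d], [C → . n]
  [C → . X C d] has the dot before X: add [X → . E n]
No further items can be added.

CLOSURE = { [C → . E *], [C → . X C d], [C → . n], [E → . *], [E → . C n], [E → . n C], [X → . E n] }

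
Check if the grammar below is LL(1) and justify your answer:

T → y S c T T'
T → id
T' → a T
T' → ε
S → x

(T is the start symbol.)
A grammar is LL(1) if for each non-terminal N with multiple productions, the predict sets of those productions are pairwise disjoint, where PREDICT(N → α) = (FIRST(α) \ {ε}) ∪ (FOLLOW(N) if α ⇒* ε).

Relevant sets:
  FOLLOW(T') = { $, 'a' }

For T:
  PREDICT(T → y S c T T') = { 'y' }
  PREDICT(T → id) = { 'id' }
For T':
  PREDICT(T' → a T) = { 'a' }
  PREDICT(T' → ε) = { $, 'a' }
S has a single production, so nothing to check there.

Conflict found: Predict set conflict for T': { 'a' }
The grammar is NOT LL(1).

Answer: No. Predict set conflict for T': { 'a' }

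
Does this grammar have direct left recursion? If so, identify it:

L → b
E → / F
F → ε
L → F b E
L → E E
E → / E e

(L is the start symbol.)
No direct left recursion

Direct left recursion occurs when N → N α for some non-terminal N (the right-hand side begins with the left-hand side itself).

L → b: starts with b
E → / F: starts with '/'
F → ε: starts with ε
L → F b E: starts with F
L → E E: starts with E
E → / E e: starts with '/'

No direct left recursion found.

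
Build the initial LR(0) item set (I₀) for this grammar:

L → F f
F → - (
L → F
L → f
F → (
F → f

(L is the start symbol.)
{ [F → . (], [F → . - (], [F → . f], [L → . F f], [L → . F], [L → . f], [L' → . L] }

First, augment the grammar with L' → L
I₀ = CLOSURE({ [L' → . L] }):
  [L' → . L] has the dot before L: add [L → . F f], [L → . F], [L → . f]
  [L → . F f] has the dot before F: add [F → . - (], [F → . (], [F → . f]
No further items can be added.

I₀ = { [F → . (], [F → . - (], [F → . f], [L → . F f], [L → . F], [L → . f], [L' → . L] }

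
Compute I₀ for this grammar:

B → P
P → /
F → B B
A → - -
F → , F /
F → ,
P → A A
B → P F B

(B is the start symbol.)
{ [A → . - -], [B → . P F B], [B → . P], [B' → . B], [P → . /], [P → . A A] }

First, augment the grammar with B' → B
I₀ = CLOSURE({ [B' → . B] }):
  [B' → . B] has the dot before B: add [B → . P], [B → . P F B]
  [B → . P] has the dot before P: add [P → . /], [P → . A A]
  [P → . A A] has the dot before A: add [A → . - -]
No further items can be added.

I₀ = { [A → . - -], [B → . P F B], [B → . P], [B' → . B], [P → . /], [P → . A A] }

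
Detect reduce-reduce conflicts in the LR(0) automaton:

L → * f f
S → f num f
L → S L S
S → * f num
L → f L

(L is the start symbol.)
No reduce-reduce conflicts

Augment with L' → L and build the canonical LR(0) collection (I0 = CLOSURE({[L' → . L]}), then GOTO on every symbol after a dot until no new states appear). It has 16 states:
  I0: { [L → . * f f], [L → . S L S], [L → . f L], [L' → . L], [S → . * f num], [S → . f num f] }  — shift
  I1: { [L → * . f f], [S → * . f num] }  — shift
  I2: { [L' → L .] }  — accept
  I3: { [L → . * f f], [L → . S L S], [L → . f L], [L → S . L S], [S → . * f num], [S → . f num f] }  — shift
  I4: { [L → . * f f], [L → . S L S], [L → . f L], [L → f . L], [S → . * f num], [S → . f num f], [S → f . num f] }  — shift
  I5: { [L → f L .] }  — reduce
  I6: { [S → f num . f] }  — shift
  I7: { [S → f num f .] }  — reduce
  I8: { [L → S L . S], [S → . * f num], [S → . f num f] }  — shift
  I9: { [S → * . f num] }  — shift
  I10: { [L → S L S .] }  — reduce
  I11: { [S → f . num f] }  — shift
  I12: { [S → * f . num] }  — shift
  I13: { [S → * f num .] }  — reduce
  I14: { [L → * f . f], [S → * f . num] }  — shift
  I15: { [L → * f f .] }  — reduce

No state contains more than one complete item.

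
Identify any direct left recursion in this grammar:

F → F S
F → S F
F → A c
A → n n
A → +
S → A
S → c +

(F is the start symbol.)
Yes, F is left-recursive

Direct left recursion occurs when N → N α for some non-terminal N (the right-hand side begins with the left-hand side itself).

F → F S: LEFT RECURSIVE (starts with F)
F → S F: starts with S
F → A c: starts with A
A → n n: starts with n
A → +: starts with '+'
S → A: starts with A
S → c +: starts with c

The grammar has direct left recursion on: F.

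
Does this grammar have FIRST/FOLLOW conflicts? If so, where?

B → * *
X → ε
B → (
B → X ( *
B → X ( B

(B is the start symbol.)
No FIRST/FOLLOW conflicts.

Nullable non-terminals: X.
X has a nullable alternative but only one production, so nothing to check.

B has no nullable alternative, so no FIRST/FOLLOW check is needed there.

No FIRST/FOLLOW conflicts found.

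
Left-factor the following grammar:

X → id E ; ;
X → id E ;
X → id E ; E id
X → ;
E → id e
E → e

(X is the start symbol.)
X → id E ; X'
X' → ;
X' → ε
X' → E id
X → ;
E → id e
E → e

Left-factoring transforms A → αβ₁ | αβ₂ into A → αA' and A' → β₁ | β₂
(α is the longest common prefix among the alternatives). Repeat until
no nonterminal has two alternatives with a common prefix.

Round 1: X has alternatives sharing prefix 'id E ;'. Introduce X': X → id E ; X'
  Add: X' → ;
  Add: X' → ε
  Add: X' → E id

No remaining common prefixes — done.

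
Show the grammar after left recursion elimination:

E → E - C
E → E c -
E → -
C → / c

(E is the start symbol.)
E is directly left-recursive. The standard transformation for
  A → A α₁ | ... | A α_m | β₁ | ... | β_n
is
  A  → β₁ A' | ... | β_n A'
  A' → α₁ A' | ... | α_m A' | ε

E → - becomes E → - E'
E → E - C becomes E' → - C E'
E → E c - becomes E' → c - E'
Add E' → ε

Productions for other non-terminals are unchanged:
  C → / c

Resulting grammar:
E → - E'
E' → - C E'
E' → c - E'
E' → ε
C → / c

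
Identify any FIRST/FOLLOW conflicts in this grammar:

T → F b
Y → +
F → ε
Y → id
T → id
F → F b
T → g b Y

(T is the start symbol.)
Yes. F → F b with FOLLOW(F) on { 'b' }

A FIRST/FOLLOW conflict occurs when a non-terminal N has a nullable alternative N → β (β ⇒* ε) and another alternative N → α with FIRST(α) ∩ FOLLOW(N) ≠ ∅: on such a lookahead the parser cannot decide between expanding α and letting N vanish via β.

Nullable non-terminals: F.
FIRST sets used below: FIRST(F) = { 'b', ε }

F: nullable alternative(s) F → ε; FOLLOW(F) = { 'b' }
  F → ε: FIRST \ {ε} = { } — this is the only nullable alternative, skip
  F → F b: FIRST \ {ε} = { 'b' } — overlaps FOLLOW(F) on { 'b' }: CONFLICT

T, Y have no nullable alternative, so no FIRST/FOLLOW check is needed there.

So the grammar has 1 FIRST/FOLLOW conflict (marked CONFLICT above).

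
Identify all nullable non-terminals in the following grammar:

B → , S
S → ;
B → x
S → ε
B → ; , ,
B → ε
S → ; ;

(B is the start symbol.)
{ 'B', 'S' }

ε-productions: S → ε, B → ε
So S, B are immediately nullable.
Every non-terminal is now nullable.
Nullable = { 'B', 'S' }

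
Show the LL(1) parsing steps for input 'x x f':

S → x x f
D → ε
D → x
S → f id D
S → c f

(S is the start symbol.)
LL(1) parsing maintains a stack (initially the start symbol over $) and the input. At each step: if the stack top is a terminal, match it against the current input token; if it is a non-terminal N, replace it with the RHS of M[N, lookahead] (the unique production whose predict set contains the lookahead).

Stack is shown with the top on the left.

Stack    Input    Action
------------------------
S $      x x f $  output S → x x f
x x f $  x x f $  match 'x'
x f $    x f $    match 'x'
f $      f $      match 'f'
$        $        accept

The string is accepted.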